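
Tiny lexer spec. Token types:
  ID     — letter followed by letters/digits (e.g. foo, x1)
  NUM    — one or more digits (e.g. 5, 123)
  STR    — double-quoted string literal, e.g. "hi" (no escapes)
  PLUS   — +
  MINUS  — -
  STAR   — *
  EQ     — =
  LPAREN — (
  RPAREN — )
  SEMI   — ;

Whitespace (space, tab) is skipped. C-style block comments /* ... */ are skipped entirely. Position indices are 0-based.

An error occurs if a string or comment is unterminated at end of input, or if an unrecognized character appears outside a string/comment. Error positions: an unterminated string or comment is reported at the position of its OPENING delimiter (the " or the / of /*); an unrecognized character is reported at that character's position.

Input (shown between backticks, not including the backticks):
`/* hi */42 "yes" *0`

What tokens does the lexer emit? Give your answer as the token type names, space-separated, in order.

Answer: NUM STR STAR NUM

Derivation:
pos=0: enter COMMENT mode (saw '/*')
exit COMMENT mode (now at pos=8)
pos=8: emit NUM '42' (now at pos=10)
pos=11: enter STRING mode
pos=11: emit STR "yes" (now at pos=16)
pos=17: emit STAR '*'
pos=18: emit NUM '0' (now at pos=19)
DONE. 4 tokens: [NUM, STR, STAR, NUM]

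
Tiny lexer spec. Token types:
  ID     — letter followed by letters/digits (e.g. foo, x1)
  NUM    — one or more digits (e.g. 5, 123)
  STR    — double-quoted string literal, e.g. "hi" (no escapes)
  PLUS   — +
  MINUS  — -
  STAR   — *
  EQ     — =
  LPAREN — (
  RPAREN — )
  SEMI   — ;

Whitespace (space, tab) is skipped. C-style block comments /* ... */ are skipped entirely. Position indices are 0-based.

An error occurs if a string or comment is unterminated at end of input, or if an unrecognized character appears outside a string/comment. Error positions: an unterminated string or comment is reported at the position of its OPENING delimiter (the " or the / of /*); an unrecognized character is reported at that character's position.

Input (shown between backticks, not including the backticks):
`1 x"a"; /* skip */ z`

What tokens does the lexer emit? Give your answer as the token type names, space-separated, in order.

Answer: NUM ID STR SEMI ID

Derivation:
pos=0: emit NUM '1' (now at pos=1)
pos=2: emit ID 'x' (now at pos=3)
pos=3: enter STRING mode
pos=3: emit STR "a" (now at pos=6)
pos=6: emit SEMI ';'
pos=8: enter COMMENT mode (saw '/*')
exit COMMENT mode (now at pos=18)
pos=19: emit ID 'z' (now at pos=20)
DONE. 5 tokens: [NUM, ID, STR, SEMI, ID]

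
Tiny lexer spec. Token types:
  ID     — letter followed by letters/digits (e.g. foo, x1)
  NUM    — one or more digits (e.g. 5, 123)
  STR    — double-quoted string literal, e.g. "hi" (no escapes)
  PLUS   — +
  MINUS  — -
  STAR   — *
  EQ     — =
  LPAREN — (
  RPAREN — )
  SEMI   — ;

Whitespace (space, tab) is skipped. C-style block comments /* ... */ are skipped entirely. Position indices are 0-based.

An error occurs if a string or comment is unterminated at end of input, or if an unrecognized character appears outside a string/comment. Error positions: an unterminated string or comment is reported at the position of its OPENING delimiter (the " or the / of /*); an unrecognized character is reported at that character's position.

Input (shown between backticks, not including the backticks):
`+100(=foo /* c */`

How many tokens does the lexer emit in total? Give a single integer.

Answer: 5

Derivation:
pos=0: emit PLUS '+'
pos=1: emit NUM '100' (now at pos=4)
pos=4: emit LPAREN '('
pos=5: emit EQ '='
pos=6: emit ID 'foo' (now at pos=9)
pos=10: enter COMMENT mode (saw '/*')
exit COMMENT mode (now at pos=17)
DONE. 5 tokens: [PLUS, NUM, LPAREN, EQ, ID]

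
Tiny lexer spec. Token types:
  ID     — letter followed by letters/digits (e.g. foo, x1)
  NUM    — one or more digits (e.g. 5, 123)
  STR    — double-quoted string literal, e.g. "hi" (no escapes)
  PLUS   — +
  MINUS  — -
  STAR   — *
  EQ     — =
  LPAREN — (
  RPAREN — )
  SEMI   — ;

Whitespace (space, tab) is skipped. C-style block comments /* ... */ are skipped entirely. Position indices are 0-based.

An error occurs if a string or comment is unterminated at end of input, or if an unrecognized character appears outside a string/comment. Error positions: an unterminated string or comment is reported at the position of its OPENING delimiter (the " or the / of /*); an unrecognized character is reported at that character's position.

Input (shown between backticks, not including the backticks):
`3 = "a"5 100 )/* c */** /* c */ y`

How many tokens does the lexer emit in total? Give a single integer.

pos=0: emit NUM '3' (now at pos=1)
pos=2: emit EQ '='
pos=4: enter STRING mode
pos=4: emit STR "a" (now at pos=7)
pos=7: emit NUM '5' (now at pos=8)
pos=9: emit NUM '100' (now at pos=12)
pos=13: emit RPAREN ')'
pos=14: enter COMMENT mode (saw '/*')
exit COMMENT mode (now at pos=21)
pos=21: emit STAR '*'
pos=22: emit STAR '*'
pos=24: enter COMMENT mode (saw '/*')
exit COMMENT mode (now at pos=31)
pos=32: emit ID 'y' (now at pos=33)
DONE. 9 tokens: [NUM, EQ, STR, NUM, NUM, RPAREN, STAR, STAR, ID]

Answer: 9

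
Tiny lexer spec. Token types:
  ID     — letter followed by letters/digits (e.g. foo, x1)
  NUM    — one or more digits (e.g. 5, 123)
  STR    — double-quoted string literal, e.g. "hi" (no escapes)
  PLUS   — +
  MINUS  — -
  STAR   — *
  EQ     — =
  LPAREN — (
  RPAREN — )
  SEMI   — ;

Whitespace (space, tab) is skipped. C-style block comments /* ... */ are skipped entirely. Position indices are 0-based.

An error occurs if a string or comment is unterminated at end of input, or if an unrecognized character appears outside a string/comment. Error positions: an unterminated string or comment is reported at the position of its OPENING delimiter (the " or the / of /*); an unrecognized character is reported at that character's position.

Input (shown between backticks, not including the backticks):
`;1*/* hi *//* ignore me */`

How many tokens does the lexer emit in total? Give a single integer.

pos=0: emit SEMI ';'
pos=1: emit NUM '1' (now at pos=2)
pos=2: emit STAR '*'
pos=3: enter COMMENT mode (saw '/*')
exit COMMENT mode (now at pos=11)
pos=11: enter COMMENT mode (saw '/*')
exit COMMENT mode (now at pos=26)
DONE. 3 tokens: [SEMI, NUM, STAR]

Answer: 3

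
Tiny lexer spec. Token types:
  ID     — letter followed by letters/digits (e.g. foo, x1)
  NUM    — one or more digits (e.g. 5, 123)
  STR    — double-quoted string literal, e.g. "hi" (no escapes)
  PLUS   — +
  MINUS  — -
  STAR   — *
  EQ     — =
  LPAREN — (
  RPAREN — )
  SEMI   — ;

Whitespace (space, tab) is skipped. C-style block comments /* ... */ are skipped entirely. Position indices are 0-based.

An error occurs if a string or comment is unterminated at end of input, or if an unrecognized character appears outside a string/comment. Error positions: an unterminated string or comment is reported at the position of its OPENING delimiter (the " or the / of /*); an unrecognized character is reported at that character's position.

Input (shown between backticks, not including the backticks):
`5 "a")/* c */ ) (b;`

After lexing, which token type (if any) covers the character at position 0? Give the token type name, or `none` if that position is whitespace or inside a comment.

pos=0: emit NUM '5' (now at pos=1)
pos=2: enter STRING mode
pos=2: emit STR "a" (now at pos=5)
pos=5: emit RPAREN ')'
pos=6: enter COMMENT mode (saw '/*')
exit COMMENT mode (now at pos=13)
pos=14: emit RPAREN ')'
pos=16: emit LPAREN '('
pos=17: emit ID 'b' (now at pos=18)
pos=18: emit SEMI ';'
DONE. 7 tokens: [NUM, STR, RPAREN, RPAREN, LPAREN, ID, SEMI]
Position 0: char is '5' -> NUM

Answer: NUM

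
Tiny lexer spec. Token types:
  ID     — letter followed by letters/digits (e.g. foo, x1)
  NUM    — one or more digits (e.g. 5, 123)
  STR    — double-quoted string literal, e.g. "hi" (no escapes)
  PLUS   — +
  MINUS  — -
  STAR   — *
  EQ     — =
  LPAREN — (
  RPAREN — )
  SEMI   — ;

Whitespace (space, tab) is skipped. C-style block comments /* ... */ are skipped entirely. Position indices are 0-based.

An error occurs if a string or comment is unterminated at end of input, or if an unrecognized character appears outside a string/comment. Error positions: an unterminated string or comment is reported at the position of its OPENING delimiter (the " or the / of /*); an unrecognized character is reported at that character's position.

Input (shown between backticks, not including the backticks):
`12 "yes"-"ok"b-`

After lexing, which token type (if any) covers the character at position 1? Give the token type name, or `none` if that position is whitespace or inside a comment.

pos=0: emit NUM '12' (now at pos=2)
pos=3: enter STRING mode
pos=3: emit STR "yes" (now at pos=8)
pos=8: emit MINUS '-'
pos=9: enter STRING mode
pos=9: emit STR "ok" (now at pos=13)
pos=13: emit ID 'b' (now at pos=14)
pos=14: emit MINUS '-'
DONE. 6 tokens: [NUM, STR, MINUS, STR, ID, MINUS]
Position 1: char is '2' -> NUM

Answer: NUM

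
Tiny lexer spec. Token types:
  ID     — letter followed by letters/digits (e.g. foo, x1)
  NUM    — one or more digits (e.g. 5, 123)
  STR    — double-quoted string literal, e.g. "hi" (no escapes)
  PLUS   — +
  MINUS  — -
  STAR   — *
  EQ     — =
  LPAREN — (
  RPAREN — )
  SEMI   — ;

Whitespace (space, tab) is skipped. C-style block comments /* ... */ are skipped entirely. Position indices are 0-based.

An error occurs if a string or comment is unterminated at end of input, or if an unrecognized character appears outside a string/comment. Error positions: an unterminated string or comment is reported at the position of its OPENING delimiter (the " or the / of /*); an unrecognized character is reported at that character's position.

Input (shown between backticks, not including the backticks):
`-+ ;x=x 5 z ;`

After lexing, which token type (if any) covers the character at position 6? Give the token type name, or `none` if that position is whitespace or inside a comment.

Answer: ID

Derivation:
pos=0: emit MINUS '-'
pos=1: emit PLUS '+'
pos=3: emit SEMI ';'
pos=4: emit ID 'x' (now at pos=5)
pos=5: emit EQ '='
pos=6: emit ID 'x' (now at pos=7)
pos=8: emit NUM '5' (now at pos=9)
pos=10: emit ID 'z' (now at pos=11)
pos=12: emit SEMI ';'
DONE. 9 tokens: [MINUS, PLUS, SEMI, ID, EQ, ID, NUM, ID, SEMI]
Position 6: char is 'x' -> ID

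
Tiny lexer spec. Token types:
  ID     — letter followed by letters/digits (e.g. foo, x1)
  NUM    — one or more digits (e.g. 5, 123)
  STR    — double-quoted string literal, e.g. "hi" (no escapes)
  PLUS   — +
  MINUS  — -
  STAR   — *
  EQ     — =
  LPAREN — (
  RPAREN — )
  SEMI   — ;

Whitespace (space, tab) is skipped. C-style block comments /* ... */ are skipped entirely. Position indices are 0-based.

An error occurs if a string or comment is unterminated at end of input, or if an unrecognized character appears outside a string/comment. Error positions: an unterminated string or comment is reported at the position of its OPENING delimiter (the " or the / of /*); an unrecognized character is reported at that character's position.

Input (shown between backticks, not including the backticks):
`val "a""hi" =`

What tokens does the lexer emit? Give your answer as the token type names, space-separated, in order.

Answer: ID STR STR EQ

Derivation:
pos=0: emit ID 'val' (now at pos=3)
pos=4: enter STRING mode
pos=4: emit STR "a" (now at pos=7)
pos=7: enter STRING mode
pos=7: emit STR "hi" (now at pos=11)
pos=12: emit EQ '='
DONE. 4 tokens: [ID, STR, STR, EQ]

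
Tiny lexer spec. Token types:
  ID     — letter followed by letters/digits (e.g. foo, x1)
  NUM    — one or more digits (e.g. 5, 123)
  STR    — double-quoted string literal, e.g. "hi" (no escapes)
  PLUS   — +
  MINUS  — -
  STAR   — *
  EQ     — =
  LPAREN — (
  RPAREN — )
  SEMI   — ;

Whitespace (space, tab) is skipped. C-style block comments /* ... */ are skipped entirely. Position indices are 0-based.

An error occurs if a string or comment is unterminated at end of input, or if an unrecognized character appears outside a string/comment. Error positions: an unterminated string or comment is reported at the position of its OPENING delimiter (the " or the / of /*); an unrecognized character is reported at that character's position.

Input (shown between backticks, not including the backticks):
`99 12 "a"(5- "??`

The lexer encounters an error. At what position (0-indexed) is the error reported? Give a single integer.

Answer: 13

Derivation:
pos=0: emit NUM '99' (now at pos=2)
pos=3: emit NUM '12' (now at pos=5)
pos=6: enter STRING mode
pos=6: emit STR "a" (now at pos=9)
pos=9: emit LPAREN '('
pos=10: emit NUM '5' (now at pos=11)
pos=11: emit MINUS '-'
pos=13: enter STRING mode
pos=13: ERROR — unterminated string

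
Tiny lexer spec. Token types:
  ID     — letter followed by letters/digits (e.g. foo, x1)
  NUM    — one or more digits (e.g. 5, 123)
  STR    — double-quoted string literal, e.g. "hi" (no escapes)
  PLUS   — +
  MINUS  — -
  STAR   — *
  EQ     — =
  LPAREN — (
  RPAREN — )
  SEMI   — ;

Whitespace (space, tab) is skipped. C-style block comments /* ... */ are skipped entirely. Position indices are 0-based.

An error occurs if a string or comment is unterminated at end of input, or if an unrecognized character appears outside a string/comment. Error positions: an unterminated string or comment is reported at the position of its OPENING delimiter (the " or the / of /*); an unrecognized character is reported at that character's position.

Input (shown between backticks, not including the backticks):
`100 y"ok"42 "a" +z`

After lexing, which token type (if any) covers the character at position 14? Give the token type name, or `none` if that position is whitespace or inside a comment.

Answer: STR

Derivation:
pos=0: emit NUM '100' (now at pos=3)
pos=4: emit ID 'y' (now at pos=5)
pos=5: enter STRING mode
pos=5: emit STR "ok" (now at pos=9)
pos=9: emit NUM '42' (now at pos=11)
pos=12: enter STRING mode
pos=12: emit STR "a" (now at pos=15)
pos=16: emit PLUS '+'
pos=17: emit ID 'z' (now at pos=18)
DONE. 7 tokens: [NUM, ID, STR, NUM, STR, PLUS, ID]
Position 14: char is '"' -> STR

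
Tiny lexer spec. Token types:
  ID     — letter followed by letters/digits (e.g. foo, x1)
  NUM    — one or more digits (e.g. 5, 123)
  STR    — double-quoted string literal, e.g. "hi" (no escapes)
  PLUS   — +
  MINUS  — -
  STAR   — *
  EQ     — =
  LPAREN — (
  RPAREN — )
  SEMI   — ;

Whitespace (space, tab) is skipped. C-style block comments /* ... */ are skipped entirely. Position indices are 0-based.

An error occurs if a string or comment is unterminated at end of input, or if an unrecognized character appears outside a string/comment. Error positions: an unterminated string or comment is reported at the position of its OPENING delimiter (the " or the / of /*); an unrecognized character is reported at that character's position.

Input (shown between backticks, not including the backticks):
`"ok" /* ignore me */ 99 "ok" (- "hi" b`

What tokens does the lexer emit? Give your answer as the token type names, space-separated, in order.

Answer: STR NUM STR LPAREN MINUS STR ID

Derivation:
pos=0: enter STRING mode
pos=0: emit STR "ok" (now at pos=4)
pos=5: enter COMMENT mode (saw '/*')
exit COMMENT mode (now at pos=20)
pos=21: emit NUM '99' (now at pos=23)
pos=24: enter STRING mode
pos=24: emit STR "ok" (now at pos=28)
pos=29: emit LPAREN '('
pos=30: emit MINUS '-'
pos=32: enter STRING mode
pos=32: emit STR "hi" (now at pos=36)
pos=37: emit ID 'b' (now at pos=38)
DONE. 7 tokens: [STR, NUM, STR, LPAREN, MINUS, STR, ID]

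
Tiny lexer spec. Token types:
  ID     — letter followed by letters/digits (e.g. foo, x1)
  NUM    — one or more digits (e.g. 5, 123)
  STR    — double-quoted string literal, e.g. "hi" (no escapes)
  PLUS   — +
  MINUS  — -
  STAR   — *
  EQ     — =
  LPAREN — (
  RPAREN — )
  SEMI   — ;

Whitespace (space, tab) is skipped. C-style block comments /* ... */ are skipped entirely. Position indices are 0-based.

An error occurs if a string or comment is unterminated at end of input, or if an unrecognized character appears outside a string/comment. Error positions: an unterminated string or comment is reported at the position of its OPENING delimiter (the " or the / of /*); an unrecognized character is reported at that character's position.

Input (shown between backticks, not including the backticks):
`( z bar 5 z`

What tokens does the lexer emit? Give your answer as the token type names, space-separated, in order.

Answer: LPAREN ID ID NUM ID

Derivation:
pos=0: emit LPAREN '('
pos=2: emit ID 'z' (now at pos=3)
pos=4: emit ID 'bar' (now at pos=7)
pos=8: emit NUM '5' (now at pos=9)
pos=10: emit ID 'z' (now at pos=11)
DONE. 5 tokens: [LPAREN, ID, ID, NUM, ID]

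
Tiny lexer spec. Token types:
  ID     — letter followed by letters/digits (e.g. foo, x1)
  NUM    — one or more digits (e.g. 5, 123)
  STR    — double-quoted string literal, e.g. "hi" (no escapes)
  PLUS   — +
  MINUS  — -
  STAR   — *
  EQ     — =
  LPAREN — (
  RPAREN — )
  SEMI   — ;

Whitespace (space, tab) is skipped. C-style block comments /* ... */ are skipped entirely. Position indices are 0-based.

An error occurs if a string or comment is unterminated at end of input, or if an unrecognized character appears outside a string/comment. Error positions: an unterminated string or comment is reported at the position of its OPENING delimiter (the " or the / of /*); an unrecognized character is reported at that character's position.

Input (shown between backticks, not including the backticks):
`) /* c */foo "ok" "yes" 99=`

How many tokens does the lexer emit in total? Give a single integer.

pos=0: emit RPAREN ')'
pos=2: enter COMMENT mode (saw '/*')
exit COMMENT mode (now at pos=9)
pos=9: emit ID 'foo' (now at pos=12)
pos=13: enter STRING mode
pos=13: emit STR "ok" (now at pos=17)
pos=18: enter STRING mode
pos=18: emit STR "yes" (now at pos=23)
pos=24: emit NUM '99' (now at pos=26)
pos=26: emit EQ '='
DONE. 6 tokens: [RPAREN, ID, STR, STR, NUM, EQ]

Answer: 6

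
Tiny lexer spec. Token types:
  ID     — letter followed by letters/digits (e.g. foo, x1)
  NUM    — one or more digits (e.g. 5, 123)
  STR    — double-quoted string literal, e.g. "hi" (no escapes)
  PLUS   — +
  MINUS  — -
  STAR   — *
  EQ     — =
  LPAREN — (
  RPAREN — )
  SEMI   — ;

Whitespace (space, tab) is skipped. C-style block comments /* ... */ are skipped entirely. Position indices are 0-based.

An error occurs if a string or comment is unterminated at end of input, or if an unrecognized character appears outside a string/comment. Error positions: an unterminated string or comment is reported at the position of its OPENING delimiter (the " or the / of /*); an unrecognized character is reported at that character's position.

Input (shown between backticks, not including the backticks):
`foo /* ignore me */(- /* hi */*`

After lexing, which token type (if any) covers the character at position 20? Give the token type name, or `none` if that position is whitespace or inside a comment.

pos=0: emit ID 'foo' (now at pos=3)
pos=4: enter COMMENT mode (saw '/*')
exit COMMENT mode (now at pos=19)
pos=19: emit LPAREN '('
pos=20: emit MINUS '-'
pos=22: enter COMMENT mode (saw '/*')
exit COMMENT mode (now at pos=30)
pos=30: emit STAR '*'
DONE. 4 tokens: [ID, LPAREN, MINUS, STAR]
Position 20: char is '-' -> MINUS

Answer: MINUS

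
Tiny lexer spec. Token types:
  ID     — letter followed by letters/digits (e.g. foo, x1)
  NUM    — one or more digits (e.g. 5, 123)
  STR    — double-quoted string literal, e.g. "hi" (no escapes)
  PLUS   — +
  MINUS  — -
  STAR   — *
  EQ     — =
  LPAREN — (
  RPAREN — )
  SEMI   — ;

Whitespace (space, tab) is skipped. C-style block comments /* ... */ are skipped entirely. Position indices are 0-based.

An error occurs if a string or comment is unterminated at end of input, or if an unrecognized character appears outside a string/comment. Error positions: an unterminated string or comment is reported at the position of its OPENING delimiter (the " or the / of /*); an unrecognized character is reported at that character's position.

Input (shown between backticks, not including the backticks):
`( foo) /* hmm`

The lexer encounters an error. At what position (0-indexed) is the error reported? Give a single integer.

pos=0: emit LPAREN '('
pos=2: emit ID 'foo' (now at pos=5)
pos=5: emit RPAREN ')'
pos=7: enter COMMENT mode (saw '/*')
pos=7: ERROR — unterminated comment (reached EOF)

Answer: 7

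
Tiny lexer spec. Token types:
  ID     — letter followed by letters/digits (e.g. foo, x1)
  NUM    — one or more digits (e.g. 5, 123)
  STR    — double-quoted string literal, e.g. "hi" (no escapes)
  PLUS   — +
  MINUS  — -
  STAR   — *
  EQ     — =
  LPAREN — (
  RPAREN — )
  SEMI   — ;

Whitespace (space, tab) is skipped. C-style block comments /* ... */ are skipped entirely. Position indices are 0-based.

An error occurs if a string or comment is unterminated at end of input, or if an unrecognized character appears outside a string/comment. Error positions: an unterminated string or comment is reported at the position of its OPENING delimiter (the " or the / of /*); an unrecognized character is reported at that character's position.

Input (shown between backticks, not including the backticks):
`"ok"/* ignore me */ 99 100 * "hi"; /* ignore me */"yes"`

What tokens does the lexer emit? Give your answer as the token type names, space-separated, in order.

Answer: STR NUM NUM STAR STR SEMI STR

Derivation:
pos=0: enter STRING mode
pos=0: emit STR "ok" (now at pos=4)
pos=4: enter COMMENT mode (saw '/*')
exit COMMENT mode (now at pos=19)
pos=20: emit NUM '99' (now at pos=22)
pos=23: emit NUM '100' (now at pos=26)
pos=27: emit STAR '*'
pos=29: enter STRING mode
pos=29: emit STR "hi" (now at pos=33)
pos=33: emit SEMI ';'
pos=35: enter COMMENT mode (saw '/*')
exit COMMENT mode (now at pos=50)
pos=50: enter STRING mode
pos=50: emit STR "yes" (now at pos=55)
DONE. 7 tokens: [STR, NUM, NUM, STAR, STR, SEMI, STR]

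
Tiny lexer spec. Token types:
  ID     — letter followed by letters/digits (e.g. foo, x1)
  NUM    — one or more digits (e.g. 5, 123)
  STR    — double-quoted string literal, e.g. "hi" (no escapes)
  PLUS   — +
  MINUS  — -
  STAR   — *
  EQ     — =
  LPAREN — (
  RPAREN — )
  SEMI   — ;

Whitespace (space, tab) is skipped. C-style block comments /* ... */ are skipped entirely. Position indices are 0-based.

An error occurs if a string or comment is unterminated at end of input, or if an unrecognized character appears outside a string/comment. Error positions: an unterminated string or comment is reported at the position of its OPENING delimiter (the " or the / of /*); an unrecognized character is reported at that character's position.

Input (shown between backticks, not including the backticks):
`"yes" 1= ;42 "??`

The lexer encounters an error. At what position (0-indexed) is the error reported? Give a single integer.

pos=0: enter STRING mode
pos=0: emit STR "yes" (now at pos=5)
pos=6: emit NUM '1' (now at pos=7)
pos=7: emit EQ '='
pos=9: emit SEMI ';'
pos=10: emit NUM '42' (now at pos=12)
pos=13: enter STRING mode
pos=13: ERROR — unterminated string

Answer: 13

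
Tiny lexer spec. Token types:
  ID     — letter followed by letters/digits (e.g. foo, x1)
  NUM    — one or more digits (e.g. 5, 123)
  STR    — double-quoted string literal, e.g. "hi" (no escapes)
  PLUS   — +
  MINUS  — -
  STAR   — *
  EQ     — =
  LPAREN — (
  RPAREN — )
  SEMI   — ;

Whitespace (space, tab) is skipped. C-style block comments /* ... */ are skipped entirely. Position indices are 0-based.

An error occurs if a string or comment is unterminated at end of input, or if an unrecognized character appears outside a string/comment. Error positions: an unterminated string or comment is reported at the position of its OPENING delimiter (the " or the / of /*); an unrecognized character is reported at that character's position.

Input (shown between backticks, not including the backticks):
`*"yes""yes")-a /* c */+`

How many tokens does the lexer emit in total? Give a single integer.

pos=0: emit STAR '*'
pos=1: enter STRING mode
pos=1: emit STR "yes" (now at pos=6)
pos=6: enter STRING mode
pos=6: emit STR "yes" (now at pos=11)
pos=11: emit RPAREN ')'
pos=12: emit MINUS '-'
pos=13: emit ID 'a' (now at pos=14)
pos=15: enter COMMENT mode (saw '/*')
exit COMMENT mode (now at pos=22)
pos=22: emit PLUS '+'
DONE. 7 tokens: [STAR, STR, STR, RPAREN, MINUS, ID, PLUS]

Answer: 7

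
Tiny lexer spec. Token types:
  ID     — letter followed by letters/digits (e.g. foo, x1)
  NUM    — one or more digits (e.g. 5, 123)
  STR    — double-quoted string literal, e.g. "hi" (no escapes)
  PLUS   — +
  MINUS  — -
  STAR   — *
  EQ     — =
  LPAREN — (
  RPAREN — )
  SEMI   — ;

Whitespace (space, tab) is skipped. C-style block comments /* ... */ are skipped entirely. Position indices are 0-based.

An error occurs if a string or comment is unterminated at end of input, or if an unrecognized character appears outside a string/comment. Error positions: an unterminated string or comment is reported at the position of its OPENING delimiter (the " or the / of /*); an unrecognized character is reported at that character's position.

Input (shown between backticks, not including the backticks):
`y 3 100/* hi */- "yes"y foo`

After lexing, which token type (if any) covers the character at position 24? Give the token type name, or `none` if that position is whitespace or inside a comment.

Answer: ID

Derivation:
pos=0: emit ID 'y' (now at pos=1)
pos=2: emit NUM '3' (now at pos=3)
pos=4: emit NUM '100' (now at pos=7)
pos=7: enter COMMENT mode (saw '/*')
exit COMMENT mode (now at pos=15)
pos=15: emit MINUS '-'
pos=17: enter STRING mode
pos=17: emit STR "yes" (now at pos=22)
pos=22: emit ID 'y' (now at pos=23)
pos=24: emit ID 'foo' (now at pos=27)
DONE. 7 tokens: [ID, NUM, NUM, MINUS, STR, ID, ID]
Position 24: char is 'f' -> ID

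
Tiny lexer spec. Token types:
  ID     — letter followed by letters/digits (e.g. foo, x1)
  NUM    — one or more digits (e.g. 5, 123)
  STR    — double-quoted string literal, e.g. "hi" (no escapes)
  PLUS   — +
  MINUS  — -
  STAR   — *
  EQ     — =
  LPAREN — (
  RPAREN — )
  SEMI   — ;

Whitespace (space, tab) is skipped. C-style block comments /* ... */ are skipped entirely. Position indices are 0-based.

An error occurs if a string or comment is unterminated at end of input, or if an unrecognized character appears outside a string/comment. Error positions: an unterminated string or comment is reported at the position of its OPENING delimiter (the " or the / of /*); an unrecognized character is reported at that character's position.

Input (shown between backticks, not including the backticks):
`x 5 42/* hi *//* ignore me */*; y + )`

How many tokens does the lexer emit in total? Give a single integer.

pos=0: emit ID 'x' (now at pos=1)
pos=2: emit NUM '5' (now at pos=3)
pos=4: emit NUM '42' (now at pos=6)
pos=6: enter COMMENT mode (saw '/*')
exit COMMENT mode (now at pos=14)
pos=14: enter COMMENT mode (saw '/*')
exit COMMENT mode (now at pos=29)
pos=29: emit STAR '*'
pos=30: emit SEMI ';'
pos=32: emit ID 'y' (now at pos=33)
pos=34: emit PLUS '+'
pos=36: emit RPAREN ')'
DONE. 8 tokens: [ID, NUM, NUM, STAR, SEMI, ID, PLUS, RPAREN]

Answer: 8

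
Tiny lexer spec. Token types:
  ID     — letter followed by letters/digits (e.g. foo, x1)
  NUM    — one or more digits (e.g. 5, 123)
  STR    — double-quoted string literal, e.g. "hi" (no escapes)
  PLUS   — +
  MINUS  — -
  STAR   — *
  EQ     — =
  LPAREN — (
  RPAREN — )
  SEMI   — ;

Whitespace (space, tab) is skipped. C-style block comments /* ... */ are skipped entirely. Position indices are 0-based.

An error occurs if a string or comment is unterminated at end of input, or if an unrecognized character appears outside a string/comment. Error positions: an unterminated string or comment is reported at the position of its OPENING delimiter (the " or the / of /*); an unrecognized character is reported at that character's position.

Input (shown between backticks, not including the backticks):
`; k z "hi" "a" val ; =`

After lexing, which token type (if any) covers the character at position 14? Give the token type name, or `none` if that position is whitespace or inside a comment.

pos=0: emit SEMI ';'
pos=2: emit ID 'k' (now at pos=3)
pos=4: emit ID 'z' (now at pos=5)
pos=6: enter STRING mode
pos=6: emit STR "hi" (now at pos=10)
pos=11: enter STRING mode
pos=11: emit STR "a" (now at pos=14)
pos=15: emit ID 'val' (now at pos=18)
pos=19: emit SEMI ';'
pos=21: emit EQ '='
DONE. 8 tokens: [SEMI, ID, ID, STR, STR, ID, SEMI, EQ]
Position 14: char is ' ' -> none

Answer: none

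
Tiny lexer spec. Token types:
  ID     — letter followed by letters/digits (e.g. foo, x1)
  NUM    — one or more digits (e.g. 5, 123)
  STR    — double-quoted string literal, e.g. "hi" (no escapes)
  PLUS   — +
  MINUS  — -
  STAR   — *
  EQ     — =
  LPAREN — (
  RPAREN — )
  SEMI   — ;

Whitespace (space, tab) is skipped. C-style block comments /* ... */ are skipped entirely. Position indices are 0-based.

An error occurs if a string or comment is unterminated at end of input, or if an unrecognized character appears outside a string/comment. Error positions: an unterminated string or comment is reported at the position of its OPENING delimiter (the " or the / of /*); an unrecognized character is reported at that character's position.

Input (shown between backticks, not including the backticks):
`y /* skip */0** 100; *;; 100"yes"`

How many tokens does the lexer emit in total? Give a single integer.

pos=0: emit ID 'y' (now at pos=1)
pos=2: enter COMMENT mode (saw '/*')
exit COMMENT mode (now at pos=12)
pos=12: emit NUM '0' (now at pos=13)
pos=13: emit STAR '*'
pos=14: emit STAR '*'
pos=16: emit NUM '100' (now at pos=19)
pos=19: emit SEMI ';'
pos=21: emit STAR '*'
pos=22: emit SEMI ';'
pos=23: emit SEMI ';'
pos=25: emit NUM '100' (now at pos=28)
pos=28: enter STRING mode
pos=28: emit STR "yes" (now at pos=33)
DONE. 11 tokens: [ID, NUM, STAR, STAR, NUM, SEMI, STAR, SEMI, SEMI, NUM, STR]

Answer: 11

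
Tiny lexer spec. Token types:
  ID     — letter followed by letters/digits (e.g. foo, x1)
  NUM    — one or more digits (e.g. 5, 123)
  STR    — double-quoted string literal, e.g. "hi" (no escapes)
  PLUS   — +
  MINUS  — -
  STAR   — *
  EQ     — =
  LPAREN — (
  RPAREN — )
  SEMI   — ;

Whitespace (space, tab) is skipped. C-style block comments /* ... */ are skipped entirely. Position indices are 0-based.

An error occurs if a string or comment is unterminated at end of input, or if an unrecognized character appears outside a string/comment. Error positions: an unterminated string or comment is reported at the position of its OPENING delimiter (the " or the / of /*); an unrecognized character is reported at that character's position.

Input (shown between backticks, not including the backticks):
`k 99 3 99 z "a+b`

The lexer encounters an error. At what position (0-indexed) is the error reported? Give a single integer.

pos=0: emit ID 'k' (now at pos=1)
pos=2: emit NUM '99' (now at pos=4)
pos=5: emit NUM '3' (now at pos=6)
pos=7: emit NUM '99' (now at pos=9)
pos=10: emit ID 'z' (now at pos=11)
pos=12: enter STRING mode
pos=12: ERROR — unterminated string

Answer: 12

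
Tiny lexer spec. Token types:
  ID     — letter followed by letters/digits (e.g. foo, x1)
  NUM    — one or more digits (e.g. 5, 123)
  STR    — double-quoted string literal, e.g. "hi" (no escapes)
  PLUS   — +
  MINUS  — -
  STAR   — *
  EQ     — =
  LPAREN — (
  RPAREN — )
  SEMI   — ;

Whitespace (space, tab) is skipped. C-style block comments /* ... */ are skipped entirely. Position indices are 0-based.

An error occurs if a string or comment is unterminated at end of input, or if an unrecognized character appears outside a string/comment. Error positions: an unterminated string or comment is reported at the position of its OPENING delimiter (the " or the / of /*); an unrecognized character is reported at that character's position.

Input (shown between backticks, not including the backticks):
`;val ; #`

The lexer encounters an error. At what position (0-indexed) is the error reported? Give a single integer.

Answer: 7

Derivation:
pos=0: emit SEMI ';'
pos=1: emit ID 'val' (now at pos=4)
pos=5: emit SEMI ';'
pos=7: ERROR — unrecognized char '#'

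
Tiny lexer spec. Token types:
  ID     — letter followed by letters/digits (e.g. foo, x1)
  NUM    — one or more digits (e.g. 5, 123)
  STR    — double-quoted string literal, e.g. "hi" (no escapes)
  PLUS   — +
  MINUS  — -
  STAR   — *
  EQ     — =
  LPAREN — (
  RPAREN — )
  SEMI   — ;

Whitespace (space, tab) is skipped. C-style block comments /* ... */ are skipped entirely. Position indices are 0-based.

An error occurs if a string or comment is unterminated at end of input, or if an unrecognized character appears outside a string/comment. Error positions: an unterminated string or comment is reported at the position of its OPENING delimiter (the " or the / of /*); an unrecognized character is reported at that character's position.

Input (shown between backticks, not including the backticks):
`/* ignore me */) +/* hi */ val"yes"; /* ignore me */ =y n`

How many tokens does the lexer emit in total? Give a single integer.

Answer: 8

Derivation:
pos=0: enter COMMENT mode (saw '/*')
exit COMMENT mode (now at pos=15)
pos=15: emit RPAREN ')'
pos=17: emit PLUS '+'
pos=18: enter COMMENT mode (saw '/*')
exit COMMENT mode (now at pos=26)
pos=27: emit ID 'val' (now at pos=30)
pos=30: enter STRING mode
pos=30: emit STR "yes" (now at pos=35)
pos=35: emit SEMI ';'
pos=37: enter COMMENT mode (saw '/*')
exit COMMENT mode (now at pos=52)
pos=53: emit EQ '='
pos=54: emit ID 'y' (now at pos=55)
pos=56: emit ID 'n' (now at pos=57)
DONE. 8 tokens: [RPAREN, PLUS, ID, STR, SEMI, EQ, ID, ID]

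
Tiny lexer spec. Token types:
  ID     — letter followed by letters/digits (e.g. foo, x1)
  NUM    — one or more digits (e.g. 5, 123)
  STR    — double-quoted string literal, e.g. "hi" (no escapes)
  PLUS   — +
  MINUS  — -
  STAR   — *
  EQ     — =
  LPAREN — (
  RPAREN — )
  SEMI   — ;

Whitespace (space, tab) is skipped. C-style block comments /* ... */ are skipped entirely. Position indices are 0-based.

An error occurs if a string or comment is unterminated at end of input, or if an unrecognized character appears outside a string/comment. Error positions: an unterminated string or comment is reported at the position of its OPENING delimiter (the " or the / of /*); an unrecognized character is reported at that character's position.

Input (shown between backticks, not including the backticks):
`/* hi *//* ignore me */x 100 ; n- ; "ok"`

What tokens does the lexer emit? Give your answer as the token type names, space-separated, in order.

pos=0: enter COMMENT mode (saw '/*')
exit COMMENT mode (now at pos=8)
pos=8: enter COMMENT mode (saw '/*')
exit COMMENT mode (now at pos=23)
pos=23: emit ID 'x' (now at pos=24)
pos=25: emit NUM '100' (now at pos=28)
pos=29: emit SEMI ';'
pos=31: emit ID 'n' (now at pos=32)
pos=32: emit MINUS '-'
pos=34: emit SEMI ';'
pos=36: enter STRING mode
pos=36: emit STR "ok" (now at pos=40)
DONE. 7 tokens: [ID, NUM, SEMI, ID, MINUS, SEMI, STR]

Answer: ID NUM SEMI ID MINUS SEMI STR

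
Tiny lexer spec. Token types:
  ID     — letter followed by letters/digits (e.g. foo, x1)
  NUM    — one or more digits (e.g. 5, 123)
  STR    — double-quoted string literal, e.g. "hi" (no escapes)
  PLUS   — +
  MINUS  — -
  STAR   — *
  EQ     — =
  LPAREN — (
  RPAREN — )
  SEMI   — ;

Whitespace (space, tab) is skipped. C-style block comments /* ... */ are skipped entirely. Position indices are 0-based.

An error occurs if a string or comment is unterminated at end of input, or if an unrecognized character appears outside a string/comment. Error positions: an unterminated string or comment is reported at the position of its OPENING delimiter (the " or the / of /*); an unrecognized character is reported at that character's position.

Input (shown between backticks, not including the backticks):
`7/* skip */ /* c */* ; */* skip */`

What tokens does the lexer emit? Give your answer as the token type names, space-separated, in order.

Answer: NUM STAR SEMI STAR

Derivation:
pos=0: emit NUM '7' (now at pos=1)
pos=1: enter COMMENT mode (saw '/*')
exit COMMENT mode (now at pos=11)
pos=12: enter COMMENT mode (saw '/*')
exit COMMENT mode (now at pos=19)
pos=19: emit STAR '*'
pos=21: emit SEMI ';'
pos=23: emit STAR '*'
pos=24: enter COMMENT mode (saw '/*')
exit COMMENT mode (now at pos=34)
DONE. 4 tokens: [NUM, STAR, SEMI, STAR]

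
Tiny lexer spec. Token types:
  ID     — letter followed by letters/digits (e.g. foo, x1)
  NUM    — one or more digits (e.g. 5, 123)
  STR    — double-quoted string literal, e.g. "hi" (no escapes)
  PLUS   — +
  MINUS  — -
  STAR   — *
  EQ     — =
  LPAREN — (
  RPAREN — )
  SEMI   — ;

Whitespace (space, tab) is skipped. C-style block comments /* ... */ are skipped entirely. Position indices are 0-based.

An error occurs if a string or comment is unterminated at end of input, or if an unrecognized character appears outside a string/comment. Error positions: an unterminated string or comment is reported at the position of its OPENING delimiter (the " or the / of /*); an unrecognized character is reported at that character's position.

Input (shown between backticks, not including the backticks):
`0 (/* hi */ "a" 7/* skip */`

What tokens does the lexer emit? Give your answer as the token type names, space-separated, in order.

Answer: NUM LPAREN STR NUM

Derivation:
pos=0: emit NUM '0' (now at pos=1)
pos=2: emit LPAREN '('
pos=3: enter COMMENT mode (saw '/*')
exit COMMENT mode (now at pos=11)
pos=12: enter STRING mode
pos=12: emit STR "a" (now at pos=15)
pos=16: emit NUM '7' (now at pos=17)
pos=17: enter COMMENT mode (saw '/*')
exit COMMENT mode (now at pos=27)
DONE. 4 tokens: [NUM, LPAREN, STR, NUM]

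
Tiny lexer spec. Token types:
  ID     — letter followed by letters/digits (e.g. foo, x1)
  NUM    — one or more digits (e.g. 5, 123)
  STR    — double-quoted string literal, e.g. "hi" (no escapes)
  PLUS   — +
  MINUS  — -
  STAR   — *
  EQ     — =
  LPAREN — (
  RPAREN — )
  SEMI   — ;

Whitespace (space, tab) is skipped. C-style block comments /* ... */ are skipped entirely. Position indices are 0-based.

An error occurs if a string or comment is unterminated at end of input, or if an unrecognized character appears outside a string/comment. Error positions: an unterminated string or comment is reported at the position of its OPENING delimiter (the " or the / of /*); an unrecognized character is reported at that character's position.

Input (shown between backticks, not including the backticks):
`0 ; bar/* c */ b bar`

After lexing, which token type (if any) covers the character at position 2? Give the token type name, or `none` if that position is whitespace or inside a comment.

Answer: SEMI

Derivation:
pos=0: emit NUM '0' (now at pos=1)
pos=2: emit SEMI ';'
pos=4: emit ID 'bar' (now at pos=7)
pos=7: enter COMMENT mode (saw '/*')
exit COMMENT mode (now at pos=14)
pos=15: emit ID 'b' (now at pos=16)
pos=17: emit ID 'bar' (now at pos=20)
DONE. 5 tokens: [NUM, SEMI, ID, ID, ID]
Position 2: char is ';' -> SEMI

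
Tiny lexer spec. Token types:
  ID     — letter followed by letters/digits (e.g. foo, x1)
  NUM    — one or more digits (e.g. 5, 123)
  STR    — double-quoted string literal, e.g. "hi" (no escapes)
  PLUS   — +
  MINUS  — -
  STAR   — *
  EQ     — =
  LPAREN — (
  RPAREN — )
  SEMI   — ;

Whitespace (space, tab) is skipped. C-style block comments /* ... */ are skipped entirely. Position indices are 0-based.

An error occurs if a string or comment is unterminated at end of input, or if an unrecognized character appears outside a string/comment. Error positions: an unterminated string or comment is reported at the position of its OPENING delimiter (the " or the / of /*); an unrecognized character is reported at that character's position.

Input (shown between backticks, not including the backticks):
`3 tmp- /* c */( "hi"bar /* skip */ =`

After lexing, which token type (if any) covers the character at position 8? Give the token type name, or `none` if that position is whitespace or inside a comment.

pos=0: emit NUM '3' (now at pos=1)
pos=2: emit ID 'tmp' (now at pos=5)
pos=5: emit MINUS '-'
pos=7: enter COMMENT mode (saw '/*')
exit COMMENT mode (now at pos=14)
pos=14: emit LPAREN '('
pos=16: enter STRING mode
pos=16: emit STR "hi" (now at pos=20)
pos=20: emit ID 'bar' (now at pos=23)
pos=24: enter COMMENT mode (saw '/*')
exit COMMENT mode (now at pos=34)
pos=35: emit EQ '='
DONE. 7 tokens: [NUM, ID, MINUS, LPAREN, STR, ID, EQ]
Position 8: char is '*' -> none

Answer: none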